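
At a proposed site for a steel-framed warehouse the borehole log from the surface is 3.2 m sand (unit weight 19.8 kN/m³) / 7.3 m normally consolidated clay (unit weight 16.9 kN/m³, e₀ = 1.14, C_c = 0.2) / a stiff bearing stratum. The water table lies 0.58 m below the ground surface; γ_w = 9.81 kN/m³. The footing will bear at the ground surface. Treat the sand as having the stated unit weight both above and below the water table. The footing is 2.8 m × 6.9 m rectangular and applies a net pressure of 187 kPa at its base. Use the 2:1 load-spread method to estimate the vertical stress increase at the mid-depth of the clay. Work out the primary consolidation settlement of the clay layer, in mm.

S_c ≈ 106 mm

Mid-depth of clay below the ground surface: z = 3.2 + 7.3/2 = 6.85 m.
Total vertical stress at mid-clay: σ_v = 19.8×3.2 + 16.9×3.65 = 125.05 kPa.
Pore pressure: u = 9.81×(6.85 − 0.58) = 61.509 kPa.
Initial effective stress: σ'_0 = σ_v − u = 125.05 − 61.509 = 63.541 kPa.
Stress increase at mid-clay by the 2:1 spreading method:
Δσ = qBL/((B+z)(L+z)) = 187×2.8×6.9/((2.8+6.85)(6.9+6.85)) = 27.228 kPa
Final effective stress: σ'_f = σ'_0 + Δσ = 63.541 + 27.228 = 90.769 kPa.
Normally consolidated clay, so the full stress increment lies on the virgin compression line:
S_c = C_c·H/(1+e₀)·log₁₀(σ'_f/σ'_0) = 0.2×7.3/(1+1.14)×log₁₀(90.769/63.541)
    = 0.68224 × 0.15488 = 0.1057 m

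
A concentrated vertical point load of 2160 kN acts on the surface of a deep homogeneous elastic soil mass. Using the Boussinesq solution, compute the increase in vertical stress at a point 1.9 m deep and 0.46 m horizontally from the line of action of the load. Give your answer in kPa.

Δσ_z ≈ 248 kPa

Boussinesq vertical stress below a point load on an elastic half-space:
Δσ_z = 3P/(2πz²) · [1 + (r/z)²]^(−5/2)
r/z = 0.46/1.9 = 0.24211; [1+(r/z)²]^(−5/2) = 0.86727.
Δσ_z = 3×2160/(2π×1.9²) × 0.86727 = 285.69 × 0.86727 = 247.8 kPa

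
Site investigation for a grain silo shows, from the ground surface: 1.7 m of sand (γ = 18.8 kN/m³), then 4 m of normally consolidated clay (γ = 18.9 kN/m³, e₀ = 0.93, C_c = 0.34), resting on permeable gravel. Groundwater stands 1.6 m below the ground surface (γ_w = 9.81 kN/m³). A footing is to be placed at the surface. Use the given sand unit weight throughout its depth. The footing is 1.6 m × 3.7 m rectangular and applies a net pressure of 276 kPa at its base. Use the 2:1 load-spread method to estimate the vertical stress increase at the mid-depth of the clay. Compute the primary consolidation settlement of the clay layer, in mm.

Mid-depth of clay below the ground surface: z = 1.7 + 4/2 = 3.7 m.
Total vertical stress at mid-clay: σ_v = 18.8×1.7 + 18.9×2 = 69.76 kPa.
Pore pressure: u = 9.81×(3.7 − 1.6) = 20.601 kPa.
Initial effective stress: σ'_0 = σ_v − u = 69.76 − 20.601 = 49.159 kPa.
Stress increase at mid-clay by the 2:1 spreading method:
Δσ = qBL/((B+z)(L+z)) = 276×1.6×3.7/((1.6+3.7)(3.7+3.7)) = 41.66 kPa
Final effective stress: σ'_f = σ'_0 + Δσ = 49.159 + 41.66 = 90.819 kPa.
Normally consolidated clay, so the full stress increment lies on the virgin compression line:
S_c = C_c·H/(1+e₀)·log₁₀(σ'_f/σ'_0) = 0.34×4/(1+0.93)×log₁₀(90.819/49.159)
    = 0.70466 × 0.26657 = 0.1878 m

S_c ≈ 188 mm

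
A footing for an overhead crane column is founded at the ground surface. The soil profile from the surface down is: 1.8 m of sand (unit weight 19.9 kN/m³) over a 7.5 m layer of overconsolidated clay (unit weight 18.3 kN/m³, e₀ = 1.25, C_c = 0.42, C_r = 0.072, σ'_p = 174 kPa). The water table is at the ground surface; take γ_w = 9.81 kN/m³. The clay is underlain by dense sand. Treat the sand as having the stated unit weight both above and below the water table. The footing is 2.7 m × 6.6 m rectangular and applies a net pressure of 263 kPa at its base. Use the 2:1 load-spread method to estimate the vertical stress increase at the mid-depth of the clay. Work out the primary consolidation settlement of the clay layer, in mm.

S_c ≈ 68.8 mm

Mid-depth of clay below the ground surface: z = 1.8 + 7.5/2 = 5.55 m.
Total vertical stress at mid-clay: σ_v = 19.9×1.8 + 18.3×3.75 = 104.44 kPa.
Pore pressure: u = 9.81×(5.55 − 0) = 54.446 kPa.
Initial effective stress: σ'_0 = σ_v − u = 104.44 − 54.446 = 49.994 kPa.
Stress increase at mid-clay by the 2:1 spreading method:
Δσ = qBL/((B+z)(L+z)) = 263×2.7×6.6/((2.7+5.55)(6.6+5.55)) = 46.756 kPa
Final effective stress: σ'_f = 49.994 + 46.756 = 96.75 kPa.
σ'_f = 96.75 ≤ σ'_p = 174 kPa, so the clay remains overconsolidated and only the recompression index applies:
S_c = C_r·H/(1+e₀)·log₁₀(σ'_f/σ'_0) = 0.072×7.5/2.25×log₁₀(96.75/49.994)
    = 0.24 × 0.28673 = 0.06881 m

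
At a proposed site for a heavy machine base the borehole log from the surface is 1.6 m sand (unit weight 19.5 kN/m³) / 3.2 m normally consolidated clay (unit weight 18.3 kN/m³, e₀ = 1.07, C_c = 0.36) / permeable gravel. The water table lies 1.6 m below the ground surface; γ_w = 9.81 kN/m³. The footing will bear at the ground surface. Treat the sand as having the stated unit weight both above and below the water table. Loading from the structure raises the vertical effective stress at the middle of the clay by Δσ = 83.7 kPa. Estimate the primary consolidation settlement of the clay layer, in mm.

S_c ≈ 255 mm

Mid-depth of clay below the ground surface: z = 1.6 + 3.2/2 = 3.2 m.
Total vertical stress at mid-clay: σ_v = 19.5×1.6 + 18.3×1.6 = 60.48 kPa.
Pore pressure: u = 9.81×(3.2 − 1.6) = 15.696 kPa.
Initial effective stress: σ'_0 = σ_v − u = 60.48 − 15.696 = 44.784 kPa.
Final effective stress: σ'_f = σ'_0 + Δσ = 44.784 + 83.7 = 128.48 kPa.
Normally consolidated clay, so the full stress increment lies on the virgin compression line:
S_c = C_c·H/(1+e₀)·log₁₀(σ'_f/σ'_0) = 0.36×3.2/(1+1.07)×log₁₀(128.48/44.784)
    = 0.55652 × 0.45771 = 0.2547 m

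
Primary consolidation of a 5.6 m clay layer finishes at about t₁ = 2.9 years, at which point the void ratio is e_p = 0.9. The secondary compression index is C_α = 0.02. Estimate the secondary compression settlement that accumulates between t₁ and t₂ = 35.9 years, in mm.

Secondary compression: S_s = C_α·H/(1+e_p)·log₁₀(t₂/t₁)
S_s = 0.02×5.6/(1+0.9)×log₁₀(35.9/2.9)
    = 0.05895 × 1.093 = 0.06441 m

S_s ≈ 64.4 mm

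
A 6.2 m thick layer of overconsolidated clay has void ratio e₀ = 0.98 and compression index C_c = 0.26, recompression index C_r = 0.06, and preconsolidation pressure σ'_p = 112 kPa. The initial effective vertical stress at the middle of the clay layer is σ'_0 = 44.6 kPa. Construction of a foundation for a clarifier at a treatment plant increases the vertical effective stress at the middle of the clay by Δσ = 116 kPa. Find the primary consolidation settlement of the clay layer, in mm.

S_c ≈ 203 mm

Final effective stress: σ'_f = 44.6 + 116 = 160.6 kPa.
σ'_f = 160.6 > σ'_p = 112 kPa, so the stress path crosses the preconsolidation pressure — recompression up to σ'_p, then virgin compression beyond:
S_c = H/(1+e₀)·[C_r·log₁₀(σ'_p/σ'_0) + C_c·log₁₀(σ'_f/σ'_p)]
    = 6.2/1.98 × [0.06×log₁₀(112/44.6) + 0.26×log₁₀(160.6/112)]
    = 3.1313 × [0.023993 + 0.040697] = 0.2026 m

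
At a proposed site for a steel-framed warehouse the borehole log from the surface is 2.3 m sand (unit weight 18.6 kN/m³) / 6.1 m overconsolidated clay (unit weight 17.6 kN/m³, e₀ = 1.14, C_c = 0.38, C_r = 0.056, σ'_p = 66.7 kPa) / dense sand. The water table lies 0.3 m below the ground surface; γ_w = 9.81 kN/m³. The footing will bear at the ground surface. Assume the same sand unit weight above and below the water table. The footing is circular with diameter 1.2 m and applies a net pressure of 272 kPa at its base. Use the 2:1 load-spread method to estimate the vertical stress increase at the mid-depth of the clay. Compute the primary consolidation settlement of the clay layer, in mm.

Mid-depth of clay below the ground surface: z = 2.3 + 6.1/2 = 5.35 m.
Total vertical stress at mid-clay: σ_v = 18.6×2.3 + 17.6×3.05 = 96.46 kPa.
Pore pressure: u = 9.81×(5.35 − 0.3) = 49.541 kPa.
Initial effective stress: σ'_0 = σ_v − u = 96.46 − 49.541 = 46.919 kPa.
Stress increase at mid-clay by the 2:1 spreading method:
Δσ ≈ qD²/(D+z)² = 272×1.2²/(1.2+5.35)² = 9.1295 kPa
Final effective stress: σ'_f = 46.919 + 9.1295 = 56.048 kPa.
σ'_f = 56.048 ≤ σ'_p = 66.7 kPa, so the clay remains overconsolidated and only the recompression index applies:
S_c = C_r·H/(1+e₀)·log₁₀(σ'_f/σ'_0) = 0.056×6.1/2.14×log₁₀(56.048/46.919)
    = 0.15963 × 0.077211 = 0.01233 m

S_c ≈ 12.3 mm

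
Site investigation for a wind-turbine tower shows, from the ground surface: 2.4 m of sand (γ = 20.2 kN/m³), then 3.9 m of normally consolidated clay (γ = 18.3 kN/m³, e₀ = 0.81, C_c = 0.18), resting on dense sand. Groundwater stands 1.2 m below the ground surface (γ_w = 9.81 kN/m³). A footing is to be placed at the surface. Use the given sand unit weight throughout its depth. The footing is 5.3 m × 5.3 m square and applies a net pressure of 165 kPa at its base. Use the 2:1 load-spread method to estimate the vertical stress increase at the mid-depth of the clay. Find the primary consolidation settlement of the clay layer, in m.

S_c ≈ 0.111 m

Mid-depth of clay below the ground surface: z = 2.4 + 3.9/2 = 4.35 m.
Total vertical stress at mid-clay: σ_v = 20.2×2.4 + 18.3×1.95 = 84.165 kPa.
Pore pressure: u = 9.81×(4.35 − 1.2) = 30.902 kPa.
Initial effective stress: σ'_0 = σ_v − u = 84.165 − 30.902 = 53.263 kPa.
Stress increase at mid-clay by the 2:1 spreading method:
Δσ = qBL/((B+z)(L+z)) = 165×5.3×5.3/((5.3+4.35)(5.3+4.35)) = 49.772 kPa
Final effective stress: σ'_f = σ'_0 + Δσ = 53.263 + 49.772 = 103.03 kPa.
Normally consolidated clay, so the full stress increment lies on the virgin compression line:
S_c = C_c·H/(1+e₀)·log₁₀(σ'_f/σ'_0) = 0.18×3.9/(1+0.81)×log₁₀(103.03/53.263)
    = 0.38785 × 0.28654 = 0.1111 m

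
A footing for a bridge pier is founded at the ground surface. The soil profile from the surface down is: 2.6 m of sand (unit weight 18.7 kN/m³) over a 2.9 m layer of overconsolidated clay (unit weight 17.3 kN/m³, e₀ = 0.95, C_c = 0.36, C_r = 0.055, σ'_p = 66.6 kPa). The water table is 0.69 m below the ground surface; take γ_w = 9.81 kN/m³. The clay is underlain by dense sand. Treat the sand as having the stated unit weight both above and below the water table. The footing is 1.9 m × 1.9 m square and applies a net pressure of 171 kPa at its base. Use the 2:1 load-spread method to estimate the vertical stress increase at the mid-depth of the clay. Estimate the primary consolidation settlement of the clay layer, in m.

Mid-depth of clay below the ground surface: z = 2.6 + 2.9/2 = 4.05 m.
Total vertical stress at mid-clay: σ_v = 18.7×2.6 + 17.3×1.45 = 73.705 kPa.
Pore pressure: u = 9.81×(4.05 − 0.69) = 32.962 kPa.
Initial effective stress: σ'_0 = σ_v − u = 73.705 − 32.962 = 40.743 kPa.
Stress increase at mid-clay by the 2:1 spreading method:
Δσ = qBL/((B+z)(L+z)) = 171×1.9×1.9/((1.9+4.05)(1.9+4.05)) = 17.437 kPa
Final effective stress: σ'_f = 40.743 + 17.437 = 58.18 kPa.
σ'_f = 58.18 ≤ σ'_p = 66.6 kPa, so the clay remains overconsolidated and only the recompression index applies:
S_c = C_r·H/(1+e₀)·log₁₀(σ'_f/σ'_0) = 0.055×2.9/1.95×log₁₀(58.18/40.743)
    = 0.081796 × 0.15472 = 0.01266 m

S_c ≈ 0.0127 m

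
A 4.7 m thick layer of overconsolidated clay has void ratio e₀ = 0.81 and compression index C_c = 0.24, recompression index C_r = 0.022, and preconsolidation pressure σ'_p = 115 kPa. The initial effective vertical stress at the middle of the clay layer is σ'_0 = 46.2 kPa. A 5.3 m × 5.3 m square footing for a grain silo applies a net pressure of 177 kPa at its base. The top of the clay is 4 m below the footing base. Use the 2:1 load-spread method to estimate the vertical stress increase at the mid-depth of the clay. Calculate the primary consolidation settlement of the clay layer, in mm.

Mid-depth of clay below the footing base: z = 4 + 4.7/2 = 6.35 m.
Stress increase at mid-clay by the 2:1 spreading method:
Δσ = qBL/((B+z)(L+z)) = 177×5.3×5.3/((5.3+6.35)(5.3+6.35)) = 36.633 kPa
Final effective stress: σ'_f = 46.2 + 36.633 = 82.833 kPa.
σ'_f = 82.833 ≤ σ'_p = 115 kPa, so the clay remains overconsolidated and only the recompression index applies:
S_c = C_r·H/(1+e₀)·log₁₀(σ'_f/σ'_0) = 0.022×4.7/1.81×log₁₀(82.833/46.2)
    = 0.057127 × 0.25356 = 0.01449 m

S_c ≈ 14.5 mm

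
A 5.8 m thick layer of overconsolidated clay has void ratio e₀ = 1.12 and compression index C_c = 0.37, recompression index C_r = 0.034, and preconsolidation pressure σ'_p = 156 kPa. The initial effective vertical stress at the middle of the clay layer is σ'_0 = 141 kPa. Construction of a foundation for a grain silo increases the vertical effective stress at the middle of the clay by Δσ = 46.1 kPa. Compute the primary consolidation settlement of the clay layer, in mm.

S_c ≈ 84 mm

Final effective stress: σ'_f = 141 + 46.1 = 187.1 kPa.
σ'_f = 187.1 > σ'_p = 156 kPa, so the stress path crosses the preconsolidation pressure — recompression up to σ'_p, then virgin compression beyond:
S_c = H/(1+e₀)·[C_r·log₁₀(σ'_p/σ'_0) + C_c·log₁₀(σ'_f/σ'_p)]
    = 5.8/2.12 × [0.034×log₁₀(156/141) + 0.37×log₁₀(187.1/156)]
    = 2.7358 × [0.0014928 + 0.029211] = 0.084 m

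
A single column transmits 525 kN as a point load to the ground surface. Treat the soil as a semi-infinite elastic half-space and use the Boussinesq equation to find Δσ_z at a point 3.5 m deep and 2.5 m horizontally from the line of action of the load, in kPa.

Boussinesq vertical stress below a point load on an elastic half-space:
Δσ_z = 3P/(2πz²) · [1 + (r/z)²]^(−5/2)
r/z = 2.5/3.5 = 0.71429; [1+(r/z)²]^(−5/2) = 0.35679.
Δσ_z = 3×525/(2π×3.5²) × 0.35679 = 20.463 × 0.35679 = 7.301 kPa

Δσ_z ≈ 7.3 kPa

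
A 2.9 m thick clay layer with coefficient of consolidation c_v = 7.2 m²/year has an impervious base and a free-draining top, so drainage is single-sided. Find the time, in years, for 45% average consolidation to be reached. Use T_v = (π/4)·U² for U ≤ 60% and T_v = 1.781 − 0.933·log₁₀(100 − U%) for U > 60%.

t ≈ 0.186 years

Drainage path length: H_d = H = 2.9 m (single drainage).
U ≤ 60%: T_v = (π/4)·U² = (π/4)×0.45² = 0.15904.
t = T_v·H_d²/c_v = 0.15904×2.9²/7.2 = 0.1858 years.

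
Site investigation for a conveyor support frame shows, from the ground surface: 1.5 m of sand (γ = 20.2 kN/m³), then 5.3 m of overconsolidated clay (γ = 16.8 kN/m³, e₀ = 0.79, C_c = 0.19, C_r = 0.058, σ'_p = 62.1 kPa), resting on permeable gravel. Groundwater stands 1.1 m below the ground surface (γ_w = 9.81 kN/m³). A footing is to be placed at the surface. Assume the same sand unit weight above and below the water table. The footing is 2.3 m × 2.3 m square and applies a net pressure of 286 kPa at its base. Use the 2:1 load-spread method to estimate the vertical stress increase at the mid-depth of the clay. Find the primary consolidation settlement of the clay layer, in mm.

S_c ≈ 89.9 mm

Mid-depth of clay below the ground surface: z = 1.5 + 5.3/2 = 4.15 m.
Total vertical stress at mid-clay: σ_v = 20.2×1.5 + 16.8×2.65 = 74.82 kPa.
Pore pressure: u = 9.81×(4.15 − 1.1) = 29.921 kPa.
Initial effective stress: σ'_0 = σ_v − u = 74.82 − 29.921 = 44.899 kPa.
Stress increase at mid-clay by the 2:1 spreading method:
Δσ = qBL/((B+z)(L+z)) = 286×2.3×2.3/((2.3+4.15)(2.3+4.15)) = 36.367 kPa
Final effective stress: σ'_f = 44.899 + 36.367 = 81.266 kPa.
σ'_f = 81.266 > σ'_p = 62.1 kPa, so the stress path crosses the preconsolidation pressure — recompression up to σ'_p, then virgin compression beyond:
S_c = H/(1+e₀)·[C_r·log₁₀(σ'_p/σ'_0) + C_c·log₁₀(σ'_f/σ'_p)]
    = 5.3/1.79 × [0.058×log₁₀(62.1/44.899) + 0.19×log₁₀(81.266/62.1)]
    = 2.9609 × [0.0081696 + 0.022195] = 0.08991 m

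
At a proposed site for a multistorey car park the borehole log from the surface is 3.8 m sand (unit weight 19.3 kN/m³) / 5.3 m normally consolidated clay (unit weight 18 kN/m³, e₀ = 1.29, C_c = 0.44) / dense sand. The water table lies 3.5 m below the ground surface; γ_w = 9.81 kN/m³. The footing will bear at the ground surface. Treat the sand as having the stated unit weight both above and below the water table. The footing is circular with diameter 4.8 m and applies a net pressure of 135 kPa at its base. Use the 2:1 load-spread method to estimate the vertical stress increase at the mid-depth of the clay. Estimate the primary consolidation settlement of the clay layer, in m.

Mid-depth of clay below the ground surface: z = 3.8 + 5.3/2 = 6.45 m.
Total vertical stress at mid-clay: σ_v = 19.3×3.8 + 18×2.65 = 121.04 kPa.
Pore pressure: u = 9.81×(6.45 − 3.5) = 28.94 kPa.
Initial effective stress: σ'_0 = σ_v − u = 121.04 − 28.94 = 92.1 kPa.
Stress increase at mid-clay by the 2:1 spreading method:
Δσ ≈ qD²/(D+z)² = 135×4.8²/(4.8+6.45)² = 24.576 kPa
Final effective stress: σ'_f = σ'_0 + Δσ = 92.1 + 24.576 = 116.68 kPa.
Normally consolidated clay, so the full stress increment lies on the virgin compression line:
S_c = C_c·H/(1+e₀)·log₁₀(σ'_f/σ'_0) = 0.44×5.3/(1+1.29)×log₁₀(116.68/92.1)
    = 1.0183 × 0.10274 = 0.1046 m

S_c ≈ 0.105 m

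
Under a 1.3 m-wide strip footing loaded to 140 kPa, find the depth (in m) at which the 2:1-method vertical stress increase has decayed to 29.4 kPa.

z ≈ 4.89 m

2:1 spreading — at depth z the loaded area has grown by z in each plan dimension:
qB/(B+z) = Δσ_z ⇒ z = qB/Δσ_z − B = 140×1.3/29.4 − 1.3 = 4.89 m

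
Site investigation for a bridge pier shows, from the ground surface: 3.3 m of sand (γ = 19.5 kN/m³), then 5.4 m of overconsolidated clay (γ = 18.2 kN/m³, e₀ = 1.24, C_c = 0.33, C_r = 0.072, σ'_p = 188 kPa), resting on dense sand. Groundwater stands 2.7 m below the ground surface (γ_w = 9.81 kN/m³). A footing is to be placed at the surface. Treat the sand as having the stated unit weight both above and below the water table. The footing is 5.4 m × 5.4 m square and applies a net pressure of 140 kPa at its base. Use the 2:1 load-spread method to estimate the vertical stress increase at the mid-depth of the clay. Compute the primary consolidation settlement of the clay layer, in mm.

Mid-depth of clay below the ground surface: z = 3.3 + 5.4/2 = 6 m.
Total vertical stress at mid-clay: σ_v = 19.5×3.3 + 18.2×2.7 = 113.49 kPa.
Pore pressure: u = 9.81×(6 − 2.7) = 32.373 kPa.
Initial effective stress: σ'_0 = σ_v − u = 113.49 − 32.373 = 81.117 kPa.
Stress increase at mid-clay by the 2:1 spreading method:
Δσ = qBL/((B+z)(L+z)) = 140×5.4×5.4/((5.4+6)(5.4+6)) = 31.413 kPa
Final effective stress: σ'_f = 81.117 + 31.413 = 112.53 kPa.
σ'_f = 112.53 ≤ σ'_p = 188 kPa, so the clay remains overconsolidated and only the recompression index applies:
S_c = C_r·H/(1+e₀)·log₁₀(σ'_f/σ'_0) = 0.072×5.4/2.24×log₁₀(112.53/81.117)
    = 0.17357 × 0.14216 = 0.02467 m

S_c ≈ 24.7 mm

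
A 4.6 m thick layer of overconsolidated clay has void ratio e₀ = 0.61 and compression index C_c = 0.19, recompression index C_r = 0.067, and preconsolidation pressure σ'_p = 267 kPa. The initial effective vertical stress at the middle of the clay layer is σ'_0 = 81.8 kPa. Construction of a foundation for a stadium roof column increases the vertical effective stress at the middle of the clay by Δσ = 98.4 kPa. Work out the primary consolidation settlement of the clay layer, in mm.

S_c ≈ 65.7 mm

Final effective stress: σ'_f = 81.8 + 98.4 = 180.2 kPa.
σ'_f = 180.2 ≤ σ'_p = 267 kPa, so the clay remains overconsolidated and only the recompression index applies:
S_c = C_r·H/(1+e₀)·log₁₀(σ'_f/σ'_0) = 0.067×4.6/1.61×log₁₀(180.2/81.8)
    = 0.19143 × 0.343 = 0.06566 m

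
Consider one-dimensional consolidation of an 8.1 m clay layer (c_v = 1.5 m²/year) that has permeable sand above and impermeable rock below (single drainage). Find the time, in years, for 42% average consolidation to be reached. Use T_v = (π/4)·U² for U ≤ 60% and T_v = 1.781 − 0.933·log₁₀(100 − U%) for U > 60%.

t ≈ 6.06 years

Drainage path length: H_d = H = 8.1 m (single drainage).
U ≤ 60%: T_v = (π/4)·U² = (π/4)×0.42² = 0.13854.
t = T_v·H_d²/c_v = 0.13854×8.1²/1.5 = 6.06 years.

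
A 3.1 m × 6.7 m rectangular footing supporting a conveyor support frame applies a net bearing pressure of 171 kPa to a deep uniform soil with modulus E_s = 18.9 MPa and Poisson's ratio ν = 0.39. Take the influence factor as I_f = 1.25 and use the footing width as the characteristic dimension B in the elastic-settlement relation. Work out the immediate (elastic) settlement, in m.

S_e ≈ 0.0297 m

Immediate (elastic) settlement: S_e = q·B·(1−ν²)/E_s · I_f.
E_s = 18.9 MPa = 18900 kPa.
S_e = 171 × 3.1 × (1 − 0.39²) / 18900 × 1.25
    = 171 × 3.1 × 0.8479 / 18900 × 1.25
    = 0.02973 m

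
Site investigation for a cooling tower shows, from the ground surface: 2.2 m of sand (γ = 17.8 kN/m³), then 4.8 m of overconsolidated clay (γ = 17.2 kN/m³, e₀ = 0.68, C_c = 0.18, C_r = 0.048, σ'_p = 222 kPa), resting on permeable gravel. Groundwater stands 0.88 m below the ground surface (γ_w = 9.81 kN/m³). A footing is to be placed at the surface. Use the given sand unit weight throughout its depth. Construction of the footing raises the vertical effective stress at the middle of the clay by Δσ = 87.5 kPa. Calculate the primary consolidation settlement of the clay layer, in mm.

Mid-depth of clay below the ground surface: z = 2.2 + 4.8/2 = 4.6 m.
Total vertical stress at mid-clay: σ_v = 17.8×2.2 + 17.2×2.4 = 80.44 kPa.
Pore pressure: u = 9.81×(4.6 − 0.88) = 36.493 kPa.
Initial effective stress: σ'_0 = σ_v − u = 80.44 − 36.493 = 43.947 kPa.
Final effective stress: σ'_f = 43.947 + 87.5 = 131.45 kPa.
σ'_f = 131.45 ≤ σ'_p = 222 kPa, so the clay remains overconsolidated and only the recompression index applies:
S_c = C_r·H/(1+e₀)·log₁₀(σ'_f/σ'_0) = 0.048×4.8/1.68×log₁₀(131.45/43.947)
    = 0.13714 × 0.47583 = 0.06526 m

S_c ≈ 65.3 mm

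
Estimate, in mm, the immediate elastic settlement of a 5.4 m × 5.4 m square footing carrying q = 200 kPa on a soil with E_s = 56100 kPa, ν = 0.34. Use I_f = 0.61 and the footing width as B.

Immediate (elastic) settlement: S_e = q·B·(1−ν²)/E_s · I_f.
S_e = 200 × 5.4 × (1 − 0.34²) / 56100 × 0.61
    = 200 × 5.4 × 0.8844 / 56100 × 0.61
    = 0.01039 m = 10.39 mm

S_e ≈ 10.4 mm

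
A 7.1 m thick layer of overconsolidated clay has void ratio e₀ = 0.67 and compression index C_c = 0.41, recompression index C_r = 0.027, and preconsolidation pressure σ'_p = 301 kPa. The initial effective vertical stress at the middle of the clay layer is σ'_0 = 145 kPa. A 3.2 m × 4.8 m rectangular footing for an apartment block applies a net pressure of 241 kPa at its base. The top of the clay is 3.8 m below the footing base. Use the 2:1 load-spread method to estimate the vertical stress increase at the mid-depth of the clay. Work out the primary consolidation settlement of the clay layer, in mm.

Mid-depth of clay below the footing base: z = 3.8 + 7.1/2 = 7.35 m.
Stress increase at mid-clay by the 2:1 spreading method:
Δσ = qBL/((B+z)(L+z)) = 241×3.2×4.8/((3.2+7.35)(4.8+7.35)) = 28.879 kPa
Final effective stress: σ'_f = 145 + 28.879 = 173.88 kPa.
σ'_f = 173.88 ≤ σ'_p = 301 kPa, so the clay remains overconsolidated and only the recompression index applies:
S_c = C_r·H/(1+e₀)·log₁₀(σ'_f/σ'_0) = 0.027×7.1/1.67×log₁₀(173.88/145)
    = 0.11479 × 0.078882 = 0.009055 m

S_c ≈ 9.05 mm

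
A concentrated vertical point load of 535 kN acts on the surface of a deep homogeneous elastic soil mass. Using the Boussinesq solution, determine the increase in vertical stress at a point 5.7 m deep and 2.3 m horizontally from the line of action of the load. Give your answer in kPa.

Δσ_z ≈ 5.39 kPa

Boussinesq vertical stress below a point load on an elastic half-space:
Δσ_z = 3P/(2πz²) · [1 + (r/z)²]^(−5/2)
r/z = 2.3/5.7 = 0.40351; [1+(r/z)²]^(−5/2) = 0.68583.
Δσ_z = 3×535/(2π×5.7²) × 0.68583 = 7.8622 × 0.68583 = 5.392 kPa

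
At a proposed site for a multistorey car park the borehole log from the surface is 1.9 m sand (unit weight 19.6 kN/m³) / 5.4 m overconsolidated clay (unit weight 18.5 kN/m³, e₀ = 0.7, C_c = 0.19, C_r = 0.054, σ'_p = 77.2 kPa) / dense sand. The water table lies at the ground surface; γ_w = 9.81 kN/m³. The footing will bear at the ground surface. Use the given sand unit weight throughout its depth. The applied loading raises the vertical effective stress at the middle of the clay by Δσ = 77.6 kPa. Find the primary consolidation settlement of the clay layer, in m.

Mid-depth of clay below the ground surface: z = 1.9 + 5.4/2 = 4.6 m.
Total vertical stress at mid-clay: σ_v = 19.6×1.9 + 18.5×2.7 = 87.19 kPa.
Pore pressure: u = 9.81×(4.6 − 0) = 45.126 kPa.
Initial effective stress: σ'_0 = σ_v − u = 87.19 − 45.126 = 42.064 kPa.
Final effective stress: σ'_f = 42.064 + 77.6 = 119.66 kPa.
σ'_f = 119.66 > σ'_p = 77.2 kPa, so the stress path crosses the preconsolidation pressure — recompression up to σ'_p, then virgin compression beyond:
S_c = H/(1+e₀)·[C_r·log₁₀(σ'_p/σ'_0) + C_c·log₁₀(σ'_f/σ'_p)]
    = 5.4/1.7 × [0.054×log₁₀(77.2/42.064) + 0.19×log₁₀(119.66/77.2)]
    = 3.1765 × [0.01424 + 0.036163] = 0.1601 m

S_c ≈ 0.16 m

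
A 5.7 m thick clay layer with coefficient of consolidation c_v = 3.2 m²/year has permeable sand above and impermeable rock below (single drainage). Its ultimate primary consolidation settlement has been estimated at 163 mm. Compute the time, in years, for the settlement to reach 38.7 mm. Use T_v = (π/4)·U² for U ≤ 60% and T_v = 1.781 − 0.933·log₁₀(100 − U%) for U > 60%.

t ≈ 0.45 years

Drainage path length: H_d = H = 5.7 m (single drainage).
U = S(t)/S_ult = 38.7/163 = 0.2374.
U ≤ 60%: T_v = (π/4)·U² = (π/4)×0.23742² = 0.044273.
t = T_v·H_d²/c_v = 0.044273×5.7²/3.2 = 0.4495 years.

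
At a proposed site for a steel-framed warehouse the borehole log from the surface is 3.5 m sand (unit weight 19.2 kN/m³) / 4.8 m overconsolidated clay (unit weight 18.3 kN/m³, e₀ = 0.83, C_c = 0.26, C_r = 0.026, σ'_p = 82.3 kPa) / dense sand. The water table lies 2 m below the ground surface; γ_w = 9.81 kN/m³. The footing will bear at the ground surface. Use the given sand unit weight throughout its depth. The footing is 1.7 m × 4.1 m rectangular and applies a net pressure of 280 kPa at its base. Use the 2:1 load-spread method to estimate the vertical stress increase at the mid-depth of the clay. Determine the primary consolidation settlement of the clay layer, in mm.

S_c ≈ 56.9 mm

Mid-depth of clay below the ground surface: z = 3.5 + 4.8/2 = 5.9 m.
Total vertical stress at mid-clay: σ_v = 19.2×3.5 + 18.3×2.4 = 111.12 kPa.
Pore pressure: u = 9.81×(5.9 − 2) = 38.259 kPa.
Initial effective stress: σ'_0 = σ_v − u = 111.12 − 38.259 = 72.861 kPa.
Stress increase at mid-clay by the 2:1 spreading method:
Δσ = qBL/((B+z)(L+z)) = 280×1.7×4.1/((1.7+5.9)(4.1+5.9)) = 25.679 kPa
Final effective stress: σ'_f = 72.861 + 25.679 = 98.54 kPa.
σ'_f = 98.54 > σ'_p = 82.3 kPa, so the stress path crosses the preconsolidation pressure — recompression up to σ'_p, then virgin compression beyond:
S_c = H/(1+e₀)·[C_r·log₁₀(σ'_p/σ'_0) + C_c·log₁₀(σ'_f/σ'_p)]
    = 4.8/1.83 × [0.026×log₁₀(82.3/72.861) + 0.26×log₁₀(98.54/82.3)]
    = 2.623 × [0.0013755 + 0.020335] = 0.05695 m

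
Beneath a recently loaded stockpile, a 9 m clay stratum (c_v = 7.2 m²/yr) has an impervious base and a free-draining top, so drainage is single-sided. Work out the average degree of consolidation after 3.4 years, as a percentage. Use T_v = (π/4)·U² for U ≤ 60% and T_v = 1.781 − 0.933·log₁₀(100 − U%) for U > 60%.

Drainage path length: H_d = H = 9 m (single drainage).
T_v = c_v·t/H_d² = 7.2×3.4/9² = 0.30222.
T_v = 0.30222 corresponds to the U > 60% branch:
U = 1 − 10^((1.781 − T_v)/0.933)/100 = 0.6154

U ≈ 61.5 %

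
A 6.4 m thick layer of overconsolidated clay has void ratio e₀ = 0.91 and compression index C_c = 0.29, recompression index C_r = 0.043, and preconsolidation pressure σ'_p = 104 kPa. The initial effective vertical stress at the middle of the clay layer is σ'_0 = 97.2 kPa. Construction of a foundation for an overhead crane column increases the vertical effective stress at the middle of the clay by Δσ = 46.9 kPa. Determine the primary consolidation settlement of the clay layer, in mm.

S_c ≈ 142 mm

Final effective stress: σ'_f = 97.2 + 46.9 = 144.1 kPa.
σ'_f = 144.1 > σ'_p = 104 kPa, so the stress path crosses the preconsolidation pressure — recompression up to σ'_p, then virgin compression beyond:
S_c = H/(1+e₀)·[C_r·log₁₀(σ'_p/σ'_0) + C_c·log₁₀(σ'_f/σ'_p)]
    = 6.4/1.91 × [0.043×log₁₀(104/97.2) + 0.29×log₁₀(144.1/104)]
    = 3.3508 × [0.0012628 + 0.041073] = 0.1419 m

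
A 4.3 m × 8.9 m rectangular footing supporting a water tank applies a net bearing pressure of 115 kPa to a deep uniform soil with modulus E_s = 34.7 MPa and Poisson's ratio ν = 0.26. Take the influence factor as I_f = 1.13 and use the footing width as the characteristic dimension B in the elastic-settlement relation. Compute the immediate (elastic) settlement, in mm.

S_e ≈ 15 mm

Immediate (elastic) settlement: S_e = q·B·(1−ν²)/E_s · I_f.
E_s = 34.7 MPa = 34700 kPa.
S_e = 115 × 4.3 × (1 − 0.26²) / 34700 × 1.13
    = 115 × 4.3 × 0.9324 / 34700 × 1.13
    = 0.01501 m = 15.01 mm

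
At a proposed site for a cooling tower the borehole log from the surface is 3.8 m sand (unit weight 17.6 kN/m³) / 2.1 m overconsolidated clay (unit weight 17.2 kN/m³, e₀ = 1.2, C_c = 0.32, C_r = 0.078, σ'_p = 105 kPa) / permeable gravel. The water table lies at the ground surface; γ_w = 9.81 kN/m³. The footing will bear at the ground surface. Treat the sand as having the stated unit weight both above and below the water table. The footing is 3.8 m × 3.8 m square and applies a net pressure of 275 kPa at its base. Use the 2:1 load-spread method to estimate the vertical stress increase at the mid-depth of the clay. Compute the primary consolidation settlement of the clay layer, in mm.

Mid-depth of clay below the ground surface: z = 3.8 + 2.1/2 = 4.85 m.
Total vertical stress at mid-clay: σ_v = 17.6×3.8 + 17.2×1.05 = 84.94 kPa.
Pore pressure: u = 9.81×(4.85 − 0) = 47.578 kPa.
Initial effective stress: σ'_0 = σ_v − u = 84.94 − 47.578 = 37.362 kPa.
Stress increase at mid-clay by the 2:1 spreading method:
Δσ = qBL/((B+z)(L+z)) = 275×3.8×3.8/((3.8+4.85)(3.8+4.85)) = 53.072 kPa
Final effective stress: σ'_f = 37.362 + 53.072 = 90.434 kPa.
σ'_f = 90.434 ≤ σ'_p = 105 kPa, so the clay remains overconsolidated and only the recompression index applies:
S_c = C_r·H/(1+e₀)·log₁₀(σ'_f/σ'_0) = 0.078×2.1/2.2×log₁₀(90.434/37.362)
    = 0.074455 × 0.3839 = 0.02858 m

S_c ≈ 28.6 mm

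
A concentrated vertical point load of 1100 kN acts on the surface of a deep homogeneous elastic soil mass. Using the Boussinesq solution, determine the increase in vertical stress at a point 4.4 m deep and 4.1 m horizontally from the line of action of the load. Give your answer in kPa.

Δσ_z ≈ 5.69 kPa

Boussinesq vertical stress below a point load on an elastic half-space:
Δσ_z = 3P/(2πz²) · [1 + (r/z)²]^(−5/2)
r/z = 4.1/4.4 = 0.93182; [1+(r/z)²]^(−5/2) = 0.2096.
Δσ_z = 3×1100/(2π×4.4²) × 0.2096 = 27.129 × 0.2096 = 5.686 kPa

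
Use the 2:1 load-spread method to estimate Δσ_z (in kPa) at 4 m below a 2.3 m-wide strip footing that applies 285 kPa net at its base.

Δσ_z ≈ 104 kPa

By the 2:1 method the load spreads at 1 horizontal : 2 vertical, so at depth z the loaded area has grown by z in each plan dimension:
Δσ = qB/(B+z) = 285×2.3/(2.3+4) = 104.05 kPa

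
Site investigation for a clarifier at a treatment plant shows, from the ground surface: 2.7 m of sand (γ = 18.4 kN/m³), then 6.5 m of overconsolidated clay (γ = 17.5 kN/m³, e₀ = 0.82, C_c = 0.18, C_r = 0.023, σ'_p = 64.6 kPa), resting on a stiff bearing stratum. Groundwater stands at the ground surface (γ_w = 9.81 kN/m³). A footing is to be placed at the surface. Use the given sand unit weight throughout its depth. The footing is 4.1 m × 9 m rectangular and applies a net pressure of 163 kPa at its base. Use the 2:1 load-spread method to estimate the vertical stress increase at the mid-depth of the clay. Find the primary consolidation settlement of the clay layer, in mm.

S_c ≈ 97.5 mm

Mid-depth of clay below the ground surface: z = 2.7 + 6.5/2 = 5.95 m.
Total vertical stress at mid-clay: σ_v = 18.4×2.7 + 17.5×3.25 = 106.56 kPa.
Pore pressure: u = 9.81×(5.95 − 0) = 58.37 kPa.
Initial effective stress: σ'_0 = σ_v − u = 106.56 − 58.37 = 48.19 kPa.
Stress increase at mid-clay by the 2:1 spreading method:
Δσ = qBL/((B+z)(L+z)) = 163×4.1×9/((4.1+5.95)(9+5.95)) = 40.032 kPa
Final effective stress: σ'_f = 48.19 + 40.032 = 88.222 kPa.
σ'_f = 88.222 > σ'_p = 64.6 kPa, so the stress path crosses the preconsolidation pressure — recompression up to σ'_p, then virgin compression beyond:
S_c = H/(1+e₀)·[C_r·log₁₀(σ'_p/σ'_0) + C_c·log₁₀(σ'_f/σ'_p)]
    = 6.5/1.82 × [0.023×log₁₀(64.6/48.19) + 0.18×log₁₀(88.222/64.6)]
    = 3.5714 × [0.0029273 + 0.024362] = 0.09746 m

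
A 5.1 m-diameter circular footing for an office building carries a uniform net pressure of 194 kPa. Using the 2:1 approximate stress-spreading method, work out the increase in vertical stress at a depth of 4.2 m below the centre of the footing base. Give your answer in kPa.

By the 2:1 method the load spreads at 1 horizontal : 2 vertical, so at depth z the loaded area has grown by z in each plan dimension:
Δσ ≈ qD²/(D+z)² = 194×5.1²/(5.1+4.2)² = 58.341 kPa

Δσ_z ≈ 58.3 kPa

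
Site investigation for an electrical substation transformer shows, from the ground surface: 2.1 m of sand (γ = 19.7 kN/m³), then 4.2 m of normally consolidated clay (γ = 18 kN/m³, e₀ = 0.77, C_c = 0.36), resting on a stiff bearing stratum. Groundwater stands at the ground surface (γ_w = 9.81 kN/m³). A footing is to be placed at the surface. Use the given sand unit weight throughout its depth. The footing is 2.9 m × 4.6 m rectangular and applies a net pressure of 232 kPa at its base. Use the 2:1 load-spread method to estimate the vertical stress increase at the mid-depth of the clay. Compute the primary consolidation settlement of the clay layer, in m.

S_c ≈ 0.31 m

Mid-depth of clay below the ground surface: z = 2.1 + 4.2/2 = 4.2 m.
Total vertical stress at mid-clay: σ_v = 19.7×2.1 + 18×2.1 = 79.17 kPa.
Pore pressure: u = 9.81×(4.2 − 0) = 41.202 kPa.
Initial effective stress: σ'_0 = σ_v − u = 79.17 − 41.202 = 37.968 kPa.
Stress increase at mid-clay by the 2:1 spreading method:
Δσ = qBL/((B+z)(L+z)) = 232×2.9×4.6/((2.9+4.2)(4.6+4.2)) = 49.534 kPa
Final effective stress: σ'_f = σ'_0 + Δσ = 37.968 + 49.534 = 87.502 kPa.
Normally consolidated clay, so the full stress increment lies on the virgin compression line:
S_c = C_c·H/(1+e₀)·log₁₀(σ'_f/σ'_0) = 0.36×4.2/(1+0.77)×log₁₀(87.502/37.968)
    = 0.85424 × 0.3626 = 0.3097 m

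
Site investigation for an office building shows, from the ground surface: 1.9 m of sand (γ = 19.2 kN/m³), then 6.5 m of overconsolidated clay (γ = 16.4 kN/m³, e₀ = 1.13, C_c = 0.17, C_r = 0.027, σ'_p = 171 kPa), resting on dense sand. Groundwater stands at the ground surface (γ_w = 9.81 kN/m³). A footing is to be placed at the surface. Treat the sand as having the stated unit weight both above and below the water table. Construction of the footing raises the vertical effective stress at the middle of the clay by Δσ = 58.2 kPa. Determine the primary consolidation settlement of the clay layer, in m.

S_c ≈ 0.0325 m

Mid-depth of clay below the ground surface: z = 1.9 + 6.5/2 = 5.15 m.
Total vertical stress at mid-clay: σ_v = 19.2×1.9 + 16.4×3.25 = 89.78 kPa.
Pore pressure: u = 9.81×(5.15 − 0) = 50.522 kPa.
Initial effective stress: σ'_0 = σ_v − u = 89.78 − 50.522 = 39.258 kPa.
Final effective stress: σ'_f = 39.258 + 58.2 = 97.458 kPa.
σ'_f = 97.458 ≤ σ'_p = 171 kPa, so the clay remains overconsolidated and only the recompression index applies:
S_c = C_r·H/(1+e₀)·log₁₀(σ'_f/σ'_0) = 0.027×6.5/2.13×log₁₀(97.458/39.258)
    = 0.082393 × 0.39489 = 0.03254 m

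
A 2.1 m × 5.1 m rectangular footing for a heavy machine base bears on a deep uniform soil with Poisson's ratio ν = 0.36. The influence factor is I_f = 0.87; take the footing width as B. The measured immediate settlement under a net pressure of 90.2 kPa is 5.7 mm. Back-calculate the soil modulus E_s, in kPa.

E_s ≈ 25200 kPa

S_e = q·B·(1−ν²)/E_s · I_f  ⇒  E_s = q·B·(1−ν²)·I_f / S_e.
E_s = 90.2 × 2.1 × 0.8704 × 0.87 / 0.0057 = 25160 kPa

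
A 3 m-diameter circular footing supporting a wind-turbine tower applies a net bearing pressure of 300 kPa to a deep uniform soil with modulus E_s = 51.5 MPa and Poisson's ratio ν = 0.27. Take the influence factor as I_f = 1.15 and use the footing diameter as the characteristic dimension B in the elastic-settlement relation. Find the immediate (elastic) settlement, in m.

S_e ≈ 0.0186 m

Immediate (elastic) settlement: S_e = q·B·(1−ν²)/E_s · I_f.
E_s = 51.5 MPa = 51500 kPa.
S_e = 300 × 3 × (1 − 0.27²) / 51500 × 1.15
    = 300 × 3 × 0.9271 / 51500 × 1.15
    = 0.01863 m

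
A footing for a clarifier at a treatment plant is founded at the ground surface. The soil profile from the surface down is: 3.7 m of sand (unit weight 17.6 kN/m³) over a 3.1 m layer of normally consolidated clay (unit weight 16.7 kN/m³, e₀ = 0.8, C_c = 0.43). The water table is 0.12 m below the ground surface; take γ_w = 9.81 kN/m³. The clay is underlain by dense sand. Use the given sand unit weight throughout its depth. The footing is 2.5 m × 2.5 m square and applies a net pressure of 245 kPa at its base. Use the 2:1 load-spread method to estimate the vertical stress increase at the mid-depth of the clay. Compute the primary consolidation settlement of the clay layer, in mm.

Mid-depth of clay below the ground surface: z = 3.7 + 3.1/2 = 5.25 m.
Total vertical stress at mid-clay: σ_v = 17.6×3.7 + 16.7×1.55 = 91.005 kPa.
Pore pressure: u = 9.81×(5.25 − 0.12) = 50.325 kPa.
Initial effective stress: σ'_0 = σ_v − u = 91.005 − 50.325 = 40.68 kPa.
Stress increase at mid-clay by the 2:1 spreading method:
Δσ = qBL/((B+z)(L+z)) = 245×2.5×2.5/((2.5+5.25)(2.5+5.25)) = 25.494 kPa
Final effective stress: σ'_f = σ'_0 + Δσ = 40.68 + 25.494 = 66.174 kPa.
Normally consolidated clay, so the full stress increment lies on the virgin compression line:
S_c = C_c·H/(1+e₀)·log₁₀(σ'_f/σ'_0) = 0.43×3.1/(1+0.8)×log₁₀(66.174/40.68)
    = 0.74056 × 0.21131 = 0.1565 m

S_c ≈ 156 mm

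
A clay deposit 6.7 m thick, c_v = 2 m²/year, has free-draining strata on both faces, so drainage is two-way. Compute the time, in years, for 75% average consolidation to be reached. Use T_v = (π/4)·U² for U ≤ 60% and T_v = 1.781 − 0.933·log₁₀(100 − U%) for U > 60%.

t ≈ 2.67 years

Drainage path length: H_d = H/2 = 3.35 m (double drainage).
U > 60%: T_v = 1.781 − 0.933·log₁₀(100 − 75) = 0.47672.
t = T_v·H_d²/c_v = 0.47672×3.35²/2 = 2.675 years.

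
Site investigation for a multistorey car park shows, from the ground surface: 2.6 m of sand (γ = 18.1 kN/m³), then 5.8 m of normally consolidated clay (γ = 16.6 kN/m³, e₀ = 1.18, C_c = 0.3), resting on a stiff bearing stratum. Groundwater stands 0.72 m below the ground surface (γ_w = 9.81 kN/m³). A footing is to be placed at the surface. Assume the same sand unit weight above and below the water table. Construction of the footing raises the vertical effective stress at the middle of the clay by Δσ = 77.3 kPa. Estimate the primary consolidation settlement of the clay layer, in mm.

S_c ≈ 331 mm

Mid-depth of clay below the ground surface: z = 2.6 + 5.8/2 = 5.5 m.
Total vertical stress at mid-clay: σ_v = 18.1×2.6 + 16.6×2.9 = 95.2 kPa.
Pore pressure: u = 9.81×(5.5 − 0.72) = 46.892 kPa.
Initial effective stress: σ'_0 = σ_v − u = 95.2 − 46.892 = 48.308 kPa.
Final effective stress: σ'_f = σ'_0 + Δσ = 48.308 + 77.3 = 125.61 kPa.
Normally consolidated clay, so the full stress increment lies on the virgin compression line:
S_c = C_c·H/(1+e₀)·log₁₀(σ'_f/σ'_0) = 0.3×5.8/(1+1.18)×log₁₀(125.61/48.308)
    = 0.79817 × 0.41501 = 0.3312 m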